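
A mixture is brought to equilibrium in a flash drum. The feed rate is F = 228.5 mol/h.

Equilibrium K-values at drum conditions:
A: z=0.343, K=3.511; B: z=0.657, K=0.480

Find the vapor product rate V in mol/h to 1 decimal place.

Rachford–Rice: g(β) = Σ zᵢ(Kᵢ−1)/(1+β(Kᵢ−1)) = 0.
Feasibility: ΣzᵢKᵢ = 1.520, Σzᵢ/Kᵢ = 1.466 — both > 1, two phases present.
Binary case is linear: z₁(K₁−1)(1+β(K₂−1)) + z₂(K₂−1)(1+β(K₁−1)) = 0
⇒ β = [z₁(K₁−1)+z₂(K₂−1)] / [−(K₁−1)(K₂−1)] = 0.5196/1.3057 = 0.398
Then V = β·F = 0.3980·228.5 = 90.9 mol/h and L = F − V = 137.6 mol/h.

V = 90.9 mol/h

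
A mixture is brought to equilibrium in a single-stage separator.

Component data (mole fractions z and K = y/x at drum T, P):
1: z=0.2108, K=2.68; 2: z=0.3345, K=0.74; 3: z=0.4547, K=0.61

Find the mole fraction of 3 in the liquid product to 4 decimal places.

x_3 = 0.4846

Rachford–Rice: g(β) = Σ zᵢ(Kᵢ−1)/(1+β(Kᵢ−1)) = 0.
Check two-phase: ΣzᵢKᵢ = 1.0898 > 1 and Σzᵢ/Kᵢ = 1.2761 > 1, so g(0) = 0.0898 > 0 and g(1) = -0.2761 < 0.
Newton iteration, β⁰ = 0.54:
  β = 0.5400: g = -0.14013, g' = -0.3052 → β = 0.0808
  β = 0.0808: g = 0.03988, g' = -0.5586 → β = 0.1522
  β = 0.1522: g = 0.00296, g' = -0.4800 → β = 0.1584
Converged at β = 0.1584.
Compositions from xᵢ = zᵢ/(1+β(Kᵢ−1)), yᵢ = Kᵢxᵢ:
  1: x = 0.1665, y = 0.4462
  2: x = 0.3489, y = 0.2582
  3: x = 0.4846, y = 0.2956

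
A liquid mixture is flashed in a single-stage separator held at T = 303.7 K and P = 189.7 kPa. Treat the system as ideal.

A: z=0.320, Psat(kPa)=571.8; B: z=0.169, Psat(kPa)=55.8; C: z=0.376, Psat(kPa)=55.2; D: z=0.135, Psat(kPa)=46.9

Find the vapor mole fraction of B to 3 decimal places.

Raoult's law: Kᵢ = Pᵢˢᵃᵗ/P = Pᵢˢᵃᵗ/189.7.
  K_A = 571.8/189.7 = 3.01423, K_B = 55.8/189.7 = 0.29415, K_C = 55.2/189.7 = 0.29099, K_D = 46.9/189.7 = 0.24723
Rachford–Rice: g(β) = Σ zᵢ(Kᵢ−1)/(1+β(Kᵢ−1)) = 0.
Check two-phase: ΣzᵢKᵢ = 1.157 > 1 and Σzᵢ/Kᵢ = 2.519 > 1, so g(0) = 0.157 > 0 and g(1) = -1.519 < 0.
Newton–Raphson from β = 0.5:
  β = 0.500: g = -0.4392, g' = -1.174 → β = 0.126
  β = 0.126: g = -0.0216, g' = -1.249 → β = 0.108
  β = 0.108: g = 0.0003, g' = -1.286 → β = 0.109
Converged at β = 0.109.
Compositions from xᵢ = zᵢ/(1+β(Kᵢ−1)), yᵢ = Kᵢxᵢ:
  A: x = 0.263, y = 0.791
  B: x = 0.183, y = 0.054
  C: x = 0.407, y = 0.119
  D: x = 0.147, y = 0.036

y_B = 0.054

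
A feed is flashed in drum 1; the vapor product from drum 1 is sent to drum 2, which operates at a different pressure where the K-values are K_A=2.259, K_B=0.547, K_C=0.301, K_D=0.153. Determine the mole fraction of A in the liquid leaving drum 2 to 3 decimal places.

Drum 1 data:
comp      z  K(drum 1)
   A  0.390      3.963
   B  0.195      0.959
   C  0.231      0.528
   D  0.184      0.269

Drum 1:
Material balance + equilibrium reduce to Σ zᵢ(Kᵢ−1)/(1+ψ₁(Kᵢ−1)) = 0.
g(0) = ΣzᵢKᵢ − 1 = 0.904 and g(1) = 1 − Σzᵢ/Kᵢ = -0.423, so a root lies in (0, 1).
Iterate (Newton) starting at ψ₁ = 0.5:
  ψ₁ = 0.500: g = 0.1028, g' = -0.889 → ψ₁ = 0.616
  ψ₁ = 0.616: g = 0.0027, g' = -0.857 → ψ₁ = 0.619
Converged at ψ₁ = 0.619.
Drum-1 compositions:
  A: x = 0.138, y = 0.545
  B: x = 0.200, y = 0.192
  C: x = 0.326, y = 0.172
  D: x = 0.336, y = 0.090
Drum-2 feed = drum-1 vapor: z₂ = (0.5455, 0.1919, 0.1723, 0.0904).
Drum 2:
Newton iteration, ψ₂⁰ = 0.5:
  ψ₂ = 0.500: g = -0.0089, g' = -0.785 → ψ₂ = 0.489
Converged at ψ₂ = 0.489.
  A: x = 0.338, y = 0.763
  B: x = 0.246, y = 0.135
  C: x = 0.262, y = 0.079
  D: x = 0.154, y = 0.024

x_A (drum 2) = 0.338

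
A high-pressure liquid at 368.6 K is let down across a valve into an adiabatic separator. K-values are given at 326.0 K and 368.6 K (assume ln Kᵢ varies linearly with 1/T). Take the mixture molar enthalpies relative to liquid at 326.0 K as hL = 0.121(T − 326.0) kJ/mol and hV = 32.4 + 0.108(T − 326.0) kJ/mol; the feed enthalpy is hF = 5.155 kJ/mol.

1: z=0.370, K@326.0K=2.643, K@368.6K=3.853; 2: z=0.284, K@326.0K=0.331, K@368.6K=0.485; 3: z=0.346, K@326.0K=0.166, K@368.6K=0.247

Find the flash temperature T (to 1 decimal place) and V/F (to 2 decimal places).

T = 331.1 K, V/F = 0.14

Adiabatic flash: solve Rachford–Rice at each trial T, then check hF = ψ·hV(T) + (1−ψ)·hL(T).
  T = 326.0 K: K = (2.643, 0.331, 0.166), RR gives ψ = 0.103, H_out = 3.342 kJ/mol
  T = 368.6 K: K = (3.853, 0.485, 0.247), RR gives ψ = 0.347, H_out = 16.197 kJ/mol
  T = 347.3 K: K = (3.228, 0.405, 0.205), RR gives ψ = 0.240, H_out = 10.293 kJ/mol
  T = 336.6 K: K = (2.929, 0.367, 0.185), RR gives ψ = 0.177, H_out = 6.997 kJ/mol
  T = 331.3 K: K = (2.785, 0.349, 0.175), RR gives ψ = 0.142, H_out = 5.230 kJ/mol
  T = 328.6 K: K = (2.712, 0.340, 0.171), RR gives ψ = 0.123, H_out = 4.285 kJ/mol
  T = 330.0 K: K = (2.750, 0.345, 0.173), RR gives ψ = 0.133, H_out = 4.779 kJ/mol
Linear interpolation between T = 330.0 (H_out = 4.779) and T = 331.3 (H_out = 5.230) on hF = 5.155 gives T ≈ 331.1 K, at which ψ = 0.14.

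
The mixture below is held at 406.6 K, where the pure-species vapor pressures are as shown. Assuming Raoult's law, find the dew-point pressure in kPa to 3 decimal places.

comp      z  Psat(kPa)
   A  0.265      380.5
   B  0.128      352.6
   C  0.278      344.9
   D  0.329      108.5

At the dew point ψ → 1, so Σzᵢ/Kᵢ = 1 with Kᵢ = Pᵢˢᵃᵗ/P ⇒ 1/P = Σzᵢ/Pᵢˢᵃᵗ.
1/P = 0.265/380.5 + 0.128/352.6 + 0.278/344.9 + 0.329/108.5 = 0.004898 ⇒ P = 204.175 kPa

Pdew = 204.175 kPa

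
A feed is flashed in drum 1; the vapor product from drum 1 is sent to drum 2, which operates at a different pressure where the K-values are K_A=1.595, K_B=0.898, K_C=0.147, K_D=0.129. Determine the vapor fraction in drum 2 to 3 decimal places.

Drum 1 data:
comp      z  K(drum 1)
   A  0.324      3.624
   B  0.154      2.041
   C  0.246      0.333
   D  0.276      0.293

V/F (drum 2) = 0.271

Drum 1:
Iterate (Newton) starting at ψ₁ = 0.62:
  ψ₁ = 0.620: g = -0.2061, g' = -1.140 → ψ₁ = 0.439
  ψ₁ = 0.439: g = -0.0101, g' = -1.069 → ψ₁ = 0.430
Converged at ψ₁ = 0.430.
Drum-1 compositions:
  A: x = 0.152, y = 0.552
  B: x = 0.106, y = 0.217
  C: x = 0.345, y = 0.115
  D: x = 0.396, y = 0.116
Drum-2 feed = drum-1 vapor: z₂ = (0.5518, 0.2172, 0.1148, 0.1162).
Drum 2:
Material balance + equilibrium reduce to Σ zᵢ(Kᵢ−1)/(1+ψ₂(Kᵢ−1)) = 0.
g(0) = ΣzᵢKᵢ − 1 = 0.107 and g(1) = 1 − Σzᵢ/Kᵢ = -1.270, so a root lies in (0, 1).
Newton–Raphson from ψ₂ = 0.5:
  ψ₂ = 0.500: g = -0.1203, g' = -0.649 → ψ₂ = 0.315
  ψ₂ = 0.315: g = -0.0196, g' = -0.464 → ψ₂ = 0.272
  ψ₂ = 0.272: g = -0.0005, g' = -0.440 → ψ₂ = 0.271
Converged at ψ₂ = 0.271.
  A: x = 0.475, y = 0.758
  B: x = 0.223, y = 0.201
  C: x = 0.149, y = 0.022
  D: x = 0.152, y = 0.020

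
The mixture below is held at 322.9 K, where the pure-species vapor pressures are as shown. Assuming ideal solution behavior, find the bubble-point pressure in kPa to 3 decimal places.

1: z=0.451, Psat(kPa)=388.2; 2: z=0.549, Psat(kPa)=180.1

Pbub = 273.953 kPa

At the bubble point ψ → 0, so ΣzᵢKᵢ = 1 with Kᵢ = Pᵢˢᵃᵗ/P ⇒ P = ΣzᵢPᵢˢᵃᵗ.
P = 0.451·388.2 + 0.549·180.1 = 273.953 kPa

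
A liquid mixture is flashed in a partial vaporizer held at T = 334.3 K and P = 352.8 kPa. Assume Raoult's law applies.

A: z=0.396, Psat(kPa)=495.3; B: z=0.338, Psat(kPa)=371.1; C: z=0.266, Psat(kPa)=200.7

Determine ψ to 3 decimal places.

Raoult's law: Kᵢ = Pᵢˢᵃᵗ/P = Pᵢˢᵃᵗ/352.8.
  K_A = 495.3/352.8 = 1.40391, K_B = 371.1/352.8 = 1.05187, K_C = 200.7/352.8 = 0.56888
Newton iteration, ψ⁰ = 0.36:
  ψ = 0.360: g = 0.0211, g' = -0.119 → ψ = 0.537
  ψ = 0.537: g = -0.0007, g' = -0.128 → ψ = 0.531
Converged at ψ = 0.531.

ψ = 0.531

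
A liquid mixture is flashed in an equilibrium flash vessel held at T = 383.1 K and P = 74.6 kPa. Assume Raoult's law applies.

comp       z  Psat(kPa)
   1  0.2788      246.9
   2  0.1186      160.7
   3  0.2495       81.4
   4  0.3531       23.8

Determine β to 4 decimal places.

β = 0.5560

Raoult's law: Kᵢ = Pᵢˢᵃᵗ/P = Pᵢˢᵃᵗ/74.6.
  K_1 = 246.9/74.6 = 3.309651, K_2 = 160.7/74.6 = 2.154155, K_3 = 81.4/74.6 = 1.091153, K_4 = 23.8/74.6 = 0.319035
Newton iteration, β⁰ = 0.5:
  β = 0.5000: g = 0.04280, g' = -0.7622 → β = 0.5562
  β = 0.5562: g = -0.00014, g' = -0.7697 → β = 0.5560
Converged at β = 0.5560.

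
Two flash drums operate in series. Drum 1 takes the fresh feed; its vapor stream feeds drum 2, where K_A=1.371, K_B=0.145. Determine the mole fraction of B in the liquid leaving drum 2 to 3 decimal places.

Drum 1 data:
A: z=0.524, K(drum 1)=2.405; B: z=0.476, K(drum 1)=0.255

x_B (drum 2) = 0.303

Drum 1:
Binary case is linear: z₁(K₁−1)(1+ψ₁(K₂−1)) + z₂(K₂−1)(1+ψ₁(K₁−1)) = 0
⇒ ψ₁ = [z₁(K₁−1)+z₂(K₂−1)] / [−(K₁−1)(K₂−1)] = 0.3816/1.0467 = 0.365
Drum-1 compositions:
  A: x = 0.347, y = 0.833
  B: x = 0.653, y = 0.167
Drum-2 feed = drum-1 vapor: z₂ = (0.8334, 0.1666).
Drum 2:
Material balance + equilibrium reduce to Σ zᵢ(Kᵢ−1)/(1+ψ₂(Kᵢ−1)) = 0.
Check two-phase: ΣzᵢKᵢ = 1.167 > 1 and Σzᵢ/Kᵢ = 1.757 > 1, so g(0) = 0.167 > 0 and g(1) = -0.757 < 0.
Newton iteration, ψ₂⁰ = 0.5:
  ψ₂ = 0.500: g = 0.0119, g' = -0.453 → ψ₂ = 0.526
Converged at ψ₂ = 0.526.
  A: x = 0.697, y = 0.956
  B: x = 0.303, y = 0.044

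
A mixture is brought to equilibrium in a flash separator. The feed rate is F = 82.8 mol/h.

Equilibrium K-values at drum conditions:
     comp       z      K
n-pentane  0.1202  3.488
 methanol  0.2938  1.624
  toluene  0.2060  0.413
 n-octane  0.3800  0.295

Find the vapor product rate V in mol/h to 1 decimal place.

Material balance + equilibrium reduce to Σ zᵢ(Kᵢ−1)/(1+V/F(Kᵢ−1)) = 0.
Check two-phase: ΣzᵢKᵢ = 1.0936 > 1 and Σzᵢ/Kᵢ = 2.0023 > 1, so g(0) = 0.0936 > 0 and g(1) = -1.0023 < 0.
Newton iteration, V/F⁰ = 0.5:
  V/F = 0.5000: g = -0.31190, g' = -0.8069 → V/F = 0.1135
  V/F = 0.1135: g = -0.01632, g' = -0.8569 → V/F = 0.0944
  V/F = 0.0944: g = 0.00027, g' = -0.8862 → V/F = 0.0947
Converged at V/F = 0.0947.
Then V = V/F·F = 0.0947·82.8 = 7.8 mol/h and L = F − V = 75.0 mol/h.

V = 7.8 mol/h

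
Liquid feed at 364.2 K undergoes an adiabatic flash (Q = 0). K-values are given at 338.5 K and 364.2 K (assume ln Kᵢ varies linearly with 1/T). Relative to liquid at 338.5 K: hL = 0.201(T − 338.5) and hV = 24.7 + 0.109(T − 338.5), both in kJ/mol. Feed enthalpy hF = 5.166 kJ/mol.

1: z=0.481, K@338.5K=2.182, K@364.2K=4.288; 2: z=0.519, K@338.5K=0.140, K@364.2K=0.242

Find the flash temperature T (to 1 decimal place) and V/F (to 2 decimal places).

Adiabatic flash: solve Rachford–Rice at each trial T, then check hF = ψ·hV(T) + (1−ψ)·hL(T).
  T = 338.5 K: K = (2.182, 0.140), RR gives ψ = 0.120, H_out = 2.969 kJ/mol
  T = 364.2 K: K = (4.288, 0.242), RR gives ψ = 0.477, H_out = 15.813 kJ/mol
  T = 351.4 K: K = (3.101, 0.186), RR gives ψ = 0.344, H_out = 10.680 kJ/mol
  T = 344.9 K: K = (2.606, 0.162), RR gives ψ = 0.251, H_out = 7.330 kJ/mol
  T = 341.7 K: K = (2.387, 0.151), RR gives ψ = 0.192, H_out = 5.328 kJ/mol
  T = 340.1 K: K = (2.283, 0.145), RR gives ψ = 0.158, H_out = 4.202 kJ/mol
Linear interpolation between T = 340.1 (H_out = 4.202) and T = 341.7 (H_out = 5.328) on hF = 5.166 gives T ≈ 341.5 K, at which ψ = 0.19.

T = 341.5 K, V/F = 0.19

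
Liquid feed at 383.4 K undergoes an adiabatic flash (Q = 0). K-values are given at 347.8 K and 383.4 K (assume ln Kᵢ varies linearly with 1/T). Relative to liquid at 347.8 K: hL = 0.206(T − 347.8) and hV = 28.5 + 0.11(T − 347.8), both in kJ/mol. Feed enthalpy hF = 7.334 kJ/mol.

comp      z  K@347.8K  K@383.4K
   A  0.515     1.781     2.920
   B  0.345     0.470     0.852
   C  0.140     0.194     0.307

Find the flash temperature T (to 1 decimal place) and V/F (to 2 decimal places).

Adiabatic flash: solve Rachford–Rice at each trial T, then check hF = ψ·hV(T) + (1−ψ)·hL(T).
  T = 347.8 K: K = (1.781, 0.470, 0.194), RR gives ψ = 0.218, H_out = 6.217 kJ/mol
  T = 383.4 K: K = (2.920, 0.852, 0.307), RR gives ψ = 0.958, H_out = 31.365 kJ/mol
  T = 365.6 K: K = (2.308, 0.642, 0.247), RR gives ψ = 0.645, H_out = 20.936 kJ/mol
  T = 356.7 K: K = (2.034, 0.551, 0.219), RR gives ψ = 0.452, H_out = 14.328 kJ/mol
  T = 352.2 K: K = (1.904, 0.509, 0.206), RR gives ψ = 0.341, H_out = 10.481 kJ/mol
  T = 350.0 K: K = (1.842, 0.489, 0.200), RR gives ψ = 0.282, H_out = 8.423 kJ/mol
Linear interpolation between T = 347.8 (H_out = 6.217) and T = 350.0 (H_out = 8.423) on hF = 7.334 gives T ≈ 348.9 K, at which ψ = 0.25.

T = 348.9 K, V/F = 0.25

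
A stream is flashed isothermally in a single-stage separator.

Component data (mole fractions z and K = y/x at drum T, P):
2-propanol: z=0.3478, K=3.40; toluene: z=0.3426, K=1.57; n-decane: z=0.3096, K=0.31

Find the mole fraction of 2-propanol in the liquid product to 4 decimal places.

Rachford–Rice: g(ψ) = Σ zᵢ(Kᵢ−1)/(1+ψ(Kᵢ−1)) = 0.
g(0) = ΣzᵢKᵢ − 1 = 0.8164 and g(1) = 1 − Σzᵢ/Kᵢ = -0.3192, so a root lies in (0, 1).
Newton–Raphson from ψ = 0.33:
  ψ = 0.3300: g = 0.35356, g' = -0.9498 → ψ = 0.7022
  ψ = 0.7022: g = 0.03586, g' = -0.8893 → ψ = 0.7426
  ψ = 0.7426: g = -0.00085, g' = -0.9337 → ψ = 0.7417
Converged at ψ = 0.7417.
Compositions from xᵢ = zᵢ/(1+ψ(Kᵢ−1)), yᵢ = Kᵢxᵢ:
  2-propanol: x = 0.1251, y = 0.4254
  toluene: x = 0.2408, y = 0.3781
  n-decane: x = 0.6341, y = 0.1966

x_2-propanol = 0.1251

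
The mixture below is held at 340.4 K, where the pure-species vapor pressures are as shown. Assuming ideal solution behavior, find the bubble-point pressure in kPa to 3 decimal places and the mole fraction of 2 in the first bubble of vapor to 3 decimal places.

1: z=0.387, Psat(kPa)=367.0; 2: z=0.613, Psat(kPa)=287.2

At the bubble point ψ → 0, so ΣzᵢKᵢ = 1 with Kᵢ = Pᵢˢᵃᵗ/P ⇒ P = ΣzᵢPᵢˢᵃᵗ.
P = 0.387·367.0 + 0.613·287.2 = 318.083 kPa
yᵢ = zᵢPᵢˢᵃᵗ/P ⇒ y_2 = 0.613·287.2/318.083 = 0.553

Pbub = 318.083 kPa, y_2 = 0.553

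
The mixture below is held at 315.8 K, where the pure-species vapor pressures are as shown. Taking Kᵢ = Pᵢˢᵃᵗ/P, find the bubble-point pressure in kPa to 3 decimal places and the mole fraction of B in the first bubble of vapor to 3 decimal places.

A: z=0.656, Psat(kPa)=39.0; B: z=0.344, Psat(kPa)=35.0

Pbub = 37.624 kPa, y_B = 0.320

At the bubble point ψ → 0, so ΣzᵢKᵢ = 1 with Kᵢ = Pᵢˢᵃᵗ/P ⇒ P = ΣzᵢPᵢˢᵃᵗ.
P = 0.656·39.0 + 0.344·35.0 = 37.624 kPa
yᵢ = zᵢPᵢˢᵃᵗ/P ⇒ y_B = 0.344·35.0/37.624 = 0.320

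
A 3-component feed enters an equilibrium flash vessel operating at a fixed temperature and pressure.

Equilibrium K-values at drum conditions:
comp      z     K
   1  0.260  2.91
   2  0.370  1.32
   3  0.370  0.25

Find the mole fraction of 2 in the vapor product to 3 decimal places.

Material balance + equilibrium reduce to Σ zᵢ(Kᵢ−1)/(1+V/F(Kᵢ−1)) = 0.
g(0) = ΣzᵢKᵢ − 1 = 0.338 and g(1) = 1 − Σzᵢ/Kᵢ = -0.850, so a root lies in (0, 1).
Iterate (Newton) starting at V/F = 0.64:
  V/F = 0.640: g = -0.2119, g' = -0.988 → V/F = 0.425
  V/F = 0.425: g = -0.0294, g' = -0.767 → V/F = 0.387
Converged at V/F = 0.387.
Compositions from xᵢ = zᵢ/(1+V/F(Kᵢ−1)), yᵢ = Kᵢxᵢ:
  1: x = 0.150, y = 0.435
  2: x = 0.329, y = 0.435
  3: x = 0.521, y = 0.130

y_2 = 0.435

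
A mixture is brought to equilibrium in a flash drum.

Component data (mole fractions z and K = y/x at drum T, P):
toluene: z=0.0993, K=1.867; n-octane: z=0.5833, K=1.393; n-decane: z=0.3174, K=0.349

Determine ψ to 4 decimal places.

Let ψ = V/F and solve Σ zᵢ(Kᵢ−1)/(1+ψ(Kᵢ−1)) = 0.
Check two-phase: ΣzᵢKᵢ = 1.1087 > 1 and Σzᵢ/Kᵢ = 1.3814 > 1, so g(0) = 0.1087 > 0 and g(1) = -0.3814 < 0.
Newton iteration, ψ⁰ = 0.5:
  ψ = 0.5000: g = -0.05469, g' = -0.3949 → ψ = 0.3615
  ψ = 0.3615: g = -0.00395, g' = -0.3424 → ψ = 0.3500
  ψ = 0.3500: g = -0.00002, g' = -0.3392 → ψ = 0.3499
Converged at ψ = 0.3499.

ψ = 0.3499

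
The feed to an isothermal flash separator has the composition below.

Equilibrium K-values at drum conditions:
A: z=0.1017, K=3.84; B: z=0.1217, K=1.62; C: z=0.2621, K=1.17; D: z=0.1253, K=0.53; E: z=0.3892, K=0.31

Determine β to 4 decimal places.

Rachford–Rice: g(β) = Σ zᵢ(Kᵢ−1)/(1+β(Kᵢ−1)) = 0.
Check two-phase: ΣzᵢKᵢ = 1.0814 > 1 and Σzᵢ/Kᵢ = 1.8175 > 1, so g(0) = 0.0814 > 0 and g(1) = -0.8175 < 0.
Iterate (Newton) starting at β = 0.45:
  β = 0.4500: g = -0.23699, g' = -0.6275 → β = 0.0723
  β = 0.0723: g = 0.01224, g' = -0.8497 → β = 0.0867
  β = 0.0867: g = 0.00024, g' = -0.8173 → β = 0.0870
Converged at β = 0.0870.

β = 0.0870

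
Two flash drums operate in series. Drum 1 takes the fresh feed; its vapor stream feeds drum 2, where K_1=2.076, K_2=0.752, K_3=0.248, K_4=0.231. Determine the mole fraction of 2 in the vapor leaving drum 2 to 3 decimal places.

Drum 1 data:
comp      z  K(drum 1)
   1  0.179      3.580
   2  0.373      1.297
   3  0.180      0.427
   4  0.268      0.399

Drum 1:
Newton–Raphson from ψ₁ = 0.5:
  ψ₁ = 0.500: g = -0.0767, g' = -0.566 → ψ₁ = 0.365
  ψ₁ = 0.365: g = 0.0013, g' = -0.596 → ψ₁ = 0.367
Converged at ψ₁ = 0.367.
Drum-1 compositions:
  1: x = 0.092, y = 0.329
  2: x = 0.336, y = 0.436
  3: x = 0.228, y = 0.097
  4: x = 0.344, y = 0.137
Drum-2 feed = drum-1 vapor: z₂ = (0.3293, 0.4363, 0.0973, 0.1372).
Drum 2:
Let ψ₂ = V/F and solve Σ zᵢ(Kᵢ−1)/(1+ψ₂(Kᵢ−1)) = 0.
g(0) = ΣzᵢKᵢ − 1 = 0.067 and g(1) = 1 − Σzᵢ/Kᵢ = -0.725, so a root lies in (0, 1).
Newton–Raphson from ψ₂ = 0.5:
  ψ₂ = 0.500: g = -0.1818, g' = -0.552 → ψ₂ = 0.170
  ψ₂ = 0.170: g = -0.0189, g' = -0.481 → ψ₂ = 0.131
Converged at ψ₂ = 0.131.
  1: x = 0.288, y = 0.599
  2: x = 0.451, y = 0.339
  3: x = 0.108, y = 0.027
  4: x = 0.153, y = 0.035

y_2 (drum 2) = 0.339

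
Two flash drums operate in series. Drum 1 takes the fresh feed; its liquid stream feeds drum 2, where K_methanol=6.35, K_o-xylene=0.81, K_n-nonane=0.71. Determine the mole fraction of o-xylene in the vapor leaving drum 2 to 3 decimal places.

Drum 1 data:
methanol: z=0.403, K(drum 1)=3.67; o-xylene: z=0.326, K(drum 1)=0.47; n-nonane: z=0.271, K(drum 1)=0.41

y_o-xylene (drum 2) = 0.403

Drum 1:
Let ψ₁ = V/F and solve Σ zᵢ(Kᵢ−1)/(1+ψ₁(Kᵢ−1)) = 0.
Check two-phase: ΣzᵢKᵢ = 1.743 > 1 and Σzᵢ/Kᵢ = 1.464 > 1, so g(0) = 0.743 > 0 and g(1) = -0.464 < 0.
Newton iteration, ψ₁⁰ = 0.43:
  ψ₁ = 0.430: g = 0.0629, g' = -0.946 → ψ₁ = 0.497
  ψ₁ = 0.497: g = 0.0020, g' = -0.889 → ψ₁ = 0.499
Converged at ψ₁ = 0.499.
Drum-1 compositions:
  methanol: x = 0.173, y = 0.634
  o-xylene: x = 0.443, y = 0.208
  n-nonane: x = 0.384, y = 0.157
Drum-2 feed = drum-1 liquid: z₂ = (0.1728, 0.4432, 0.3840).
Drum 2:
Newton–Raphson from ψ₂ = 0.4:
  ψ₂ = 0.400: g = 0.0774, g' = -0.562 → ψ₂ = 0.538
  ψ₂ = 0.538: g = 0.0128, g' = -0.394 → ψ₂ = 0.570
  ψ₂ = 0.570: g = 0.0004, g' = -0.368 → ψ₂ = 0.571
Converged at ψ₂ = 0.571.
  methanol: x = 0.043, y = 0.271
  o-xylene: x = 0.497, y = 0.403
  n-nonane: x = 0.460, y = 0.327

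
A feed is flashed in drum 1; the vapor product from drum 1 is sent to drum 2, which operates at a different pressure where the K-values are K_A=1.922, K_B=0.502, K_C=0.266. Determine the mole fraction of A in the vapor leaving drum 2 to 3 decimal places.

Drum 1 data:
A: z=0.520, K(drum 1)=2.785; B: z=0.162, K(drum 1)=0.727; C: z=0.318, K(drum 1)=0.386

Drum 1:
Rachford–Rice: g(ψ₁) = Σ zᵢ(Kᵢ−1)/(1+ψ₁(Kᵢ−1)) = 0.
g(0) = ΣzᵢKᵢ − 1 = 0.689 and g(1) = 1 − Σzᵢ/Kᵢ = -0.233, so a root lies in (0, 1).
Newton iteration, ψ₁⁰ = 0.5:
  ψ₁ = 0.500: g = 0.1575, g' = -0.728 → ψ₁ = 0.716
  ψ₁ = 0.716: g = 0.0039, g' = -0.720 → ψ₁ = 0.722
Converged at ψ₁ = 0.722.
Drum-1 compositions:
  A: x = 0.227, y = 0.633
  B: x = 0.202, y = 0.147
  C: x = 0.571, y = 0.220
Drum-2 feed = drum-1 vapor: z₂ = (0.6329, 0.1467, 0.2204).
Drum 2:
Let ψ₂ = V/F and solve Σ zᵢ(Kᵢ−1)/(1+ψ₂(Kᵢ−1)) = 0.
g(0) = ΣzᵢKᵢ − 1 = 0.349 and g(1) = 1 − Σzᵢ/Kᵢ = -0.450, so a root lies in (0, 1).
Newton–Raphson from ψ₂ = 0.62:
  ψ₂ = 0.620: g = -0.0312, g' = -0.694 → ψ₂ = 0.575
  ψ₂ = 0.575: g = -0.0009, g' = -0.657 → ψ₂ = 0.574
Converged at ψ₂ = 0.574.
  A: x = 0.414, y = 0.796
  B: x = 0.205, y = 0.103
  C: x = 0.381, y = 0.101

y_A (drum 2) = 0.796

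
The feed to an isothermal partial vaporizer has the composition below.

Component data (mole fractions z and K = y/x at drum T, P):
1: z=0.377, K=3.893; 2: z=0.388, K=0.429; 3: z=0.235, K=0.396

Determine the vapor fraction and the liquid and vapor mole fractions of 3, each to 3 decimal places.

Newton iteration, ψ⁰ = 0.5:
  ψ = 0.500: g = -0.0676, g' = -0.951 → ψ = 0.429
  ψ = 0.429: g = 0.0018, g' = -1.006 → ψ = 0.431
Converged at ψ = 0.431.
Compositions from xᵢ = zᵢ/(1+ψ(Kᵢ−1)), yᵢ = Kᵢxᵢ:
  1: x = 0.168, y = 0.653
  2: x = 0.515, y = 0.221
  3: x = 0.318, y = 0.126

ψ = 0.431, x_3 = 0.318, y_3 = 0.126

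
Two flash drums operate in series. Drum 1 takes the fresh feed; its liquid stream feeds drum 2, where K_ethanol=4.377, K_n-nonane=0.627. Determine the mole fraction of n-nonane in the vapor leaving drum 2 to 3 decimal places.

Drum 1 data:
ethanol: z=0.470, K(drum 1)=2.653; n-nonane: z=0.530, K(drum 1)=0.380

y_n-nonane (drum 2) = 0.565

Drum 1:
Let ψ₁ = V/F and solve Σ zᵢ(Kᵢ−1)/(1+ψ₁(Kᵢ−1)) = 0.
Feasibility: ΣzᵢKᵢ = 1.448, Σzᵢ/Kᵢ = 1.572 — both > 1, two phases present.
Binary case is linear: z₁(K₁−1)(1+ψ₁(K₂−1)) + z₂(K₂−1)(1+ψ₁(K₁−1)) = 0
⇒ ψ₁ = [z₁(K₁−1)+z₂(K₂−1)] / [−(K₁−1)(K₂−1)] = 0.4483/1.0249 = 0.437
Drum-1 compositions:
  ethanol: x = 0.273, y = 0.724
  n-nonane: x = 0.727, y = 0.276
Drum-2 feed = drum-1 liquid: z₂ = (0.2728, 0.7272).
Drum 2:
Rachford–Rice: g(ψ₂) = Σ zᵢ(Kᵢ−1)/(1+ψ₂(Kᵢ−1)) = 0.
Feasibility: ΣzᵢKᵢ = 1.650, Σzᵢ/Kᵢ = 1.222 — both > 1, two phases present.
Binary case is linear: z₁(K₁−1)(1+ψ₂(K₂−1)) + z₂(K₂−1)(1+ψ₂(K₁−1)) = 0
⇒ ψ₂ = [z₁(K₁−1)+z₂(K₂−1)] / [−(K₁−1)(K₂−1)] = 0.6499/1.2596 = 0.516
  ethanol: x = 0.099, y = 0.435
  n-nonane: x = 0.901, y = 0.565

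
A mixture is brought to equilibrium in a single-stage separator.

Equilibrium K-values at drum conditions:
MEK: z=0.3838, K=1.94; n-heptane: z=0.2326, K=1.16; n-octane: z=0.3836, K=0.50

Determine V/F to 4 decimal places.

V/F = 0.5723

Material balance + equilibrium reduce to Σ zᵢ(Kᵢ−1)/(1+V/F(Kᵢ−1)) = 0.
Check two-phase: ΣzᵢKᵢ = 1.2062 > 1 and Σzᵢ/Kᵢ = 1.1656 > 1, so g(0) = 0.2062 > 0 and g(1) = -0.1656 < 0.
Newton–Raphson from V/F = 0.5:
  V/F = 0.5000: g = 0.02415, g' = -0.3325 → V/F = 0.5726
  V/F = 0.5726: g = -0.00012, g' = -0.3366 → V/F = 0.5723
Converged at V/F = 0.5723.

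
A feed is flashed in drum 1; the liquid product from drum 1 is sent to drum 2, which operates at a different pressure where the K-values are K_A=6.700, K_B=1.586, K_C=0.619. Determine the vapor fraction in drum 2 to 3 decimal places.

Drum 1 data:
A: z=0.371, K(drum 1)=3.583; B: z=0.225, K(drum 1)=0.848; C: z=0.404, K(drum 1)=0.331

V/F (drum 2) = 0.665

Drum 1:
Material balance + equilibrium reduce to Σ zᵢ(Kᵢ−1)/(1+ψ₁(Kᵢ−1)) = 0.
g(0) = ΣzᵢKᵢ − 1 = 0.654 and g(1) = 1 − Σzᵢ/Kᵢ = -0.589, so a root lies in (0, 1).
Newton iteration, ψ₁⁰ = 0.5:
  ψ₁ = 0.500: g = -0.0249, g' = -0.886 → ψ₁ = 0.472
Converged at ψ₁ = 0.472.
Drum-1 compositions:
  A: x = 0.167, y = 0.599
  B: x = 0.242, y = 0.206
  C: x = 0.590, y = 0.195
Drum-2 feed = drum-1 liquid: z₂ = (0.1672, 0.2424, 0.5904).
Drum 2:
Material balance + equilibrium reduce to Σ zᵢ(Kᵢ−1)/(1+ψ₂(Kᵢ−1)) = 0.
g(0) = ΣzᵢKᵢ − 1 = 0.870 and g(1) = 1 − Σzᵢ/Kᵢ = -0.132, so a root lies in (0, 1).
Iterate (Newton) starting at ψ₂ = 0.5:
  ψ₂ = 0.500: g = 0.0795, g' = -0.547 → ψ₂ = 0.645
  ψ₂ = 0.645: g = 0.0085, g' = -0.443 → ψ₂ = 0.664
  ψ₂ = 0.664: g = 0.0001, g' = -0.434 → ψ₂ = 0.665
Converged at ψ₂ = 0.665.
  A: x = 0.035, y = 0.234
  B: x = 0.174, y = 0.277
  C: x = 0.791, y = 0.489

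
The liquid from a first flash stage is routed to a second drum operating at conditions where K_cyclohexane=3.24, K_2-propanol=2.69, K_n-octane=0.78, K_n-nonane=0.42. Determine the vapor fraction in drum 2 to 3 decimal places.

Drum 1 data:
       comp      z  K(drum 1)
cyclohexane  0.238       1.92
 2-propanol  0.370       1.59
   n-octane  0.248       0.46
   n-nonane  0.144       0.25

Drum 1:
Let ψ₁ = V/F and solve Σ zᵢ(Kᵢ−1)/(1+ψ₁(Kᵢ−1)) = 0.
Check two-phase: ΣzᵢKᵢ = 1.195 > 1 and Σzᵢ/Kᵢ = 1.472 > 1, so g(0) = 0.195 > 0 and g(1) = -0.472 < 0.
Newton iteration, ψ₁⁰ = 0.66:
  ψ₁ = 0.660: g = -0.1286, g' = -0.637 → ψ₁ = 0.458
  ψ₁ = 0.458: g = -0.0166, g' = -0.495 → ψ₁ = 0.425
  ψ₁ = 0.425: g = -0.0002, g' = -0.483 → ψ₁ = 0.424
Converged at ψ₁ = 0.424.
Drum-1 compositions:
  cyclohexane: x = 0.171, y = 0.329
  2-propanol: x = 0.296, y = 0.471
  n-octane: x = 0.322, y = 0.148
  n-nonane: x = 0.211, y = 0.053
Drum-2 feed = drum-1 liquid: z₂ = (0.1712, 0.2959, 0.3217, 0.2112).
Drum 2:
Material balance + equilibrium reduce to Σ zᵢ(Kᵢ−1)/(1+ψ₂(Kᵢ−1)) = 0.
g(0) = ΣzᵢKᵢ − 1 = 0.690 and g(1) = 1 − Σzᵢ/Kᵢ = -0.078, so a root lies in (0, 1).
Iterate (Newton) starting at ψ₂ = 0.6:
  ψ₂ = 0.600: g = 0.1425, g' = -0.553 → ψ₂ = 0.858
  ψ₂ = 0.858: g = 0.0043, g' = -0.547 → ψ₂ = 0.866
Converged at ψ₂ = 0.866.
  cyclohexane: x = 0.058, y = 0.189
  2-propanol: x = 0.120, y = 0.323
  n-octane: x = 0.397, y = 0.310
  n-nonane: x = 0.424, y = 0.178

V/F (drum 2) = 0.866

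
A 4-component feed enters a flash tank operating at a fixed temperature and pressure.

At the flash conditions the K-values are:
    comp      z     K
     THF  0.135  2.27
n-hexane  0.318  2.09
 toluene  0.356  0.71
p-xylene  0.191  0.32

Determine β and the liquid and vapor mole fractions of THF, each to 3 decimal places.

β = 0.524, x_THF = 0.081, y_THF = 0.184

Material balance + equilibrium reduce to Σ zᵢ(Kᵢ−1)/(1+β(Kᵢ−1)) = 0.
Feasibility: ΣzᵢKᵢ = 1.285, Σzᵢ/Kᵢ = 1.310 — both > 1, two phases present.
Newton–Raphson from β = 0.5:
  β = 0.500: g = 0.0117, g' = -0.483 → β = 0.524
Converged at β = 0.524.
Compositions from xᵢ = zᵢ/(1+β(Kᵢ−1)), yᵢ = Kᵢxᵢ:
  THF: x = 0.081, y = 0.184
  n-hexane: x = 0.202, y = 0.423
  toluene: x = 0.420, y = 0.298
  p-xylene: x = 0.297, y = 0.095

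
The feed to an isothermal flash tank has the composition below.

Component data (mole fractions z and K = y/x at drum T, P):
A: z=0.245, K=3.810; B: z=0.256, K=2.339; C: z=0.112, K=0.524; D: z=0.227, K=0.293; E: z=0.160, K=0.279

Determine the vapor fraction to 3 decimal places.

Newton–Raphson from ψ = 0.33:
  ψ = 0.330: g = 0.1710, g' = -1.114 → ψ = 0.484
  ψ = 0.484: g = 0.0097, g' = -1.018 → ψ = 0.493
Converged at ψ = 0.493.

ψ = 0.493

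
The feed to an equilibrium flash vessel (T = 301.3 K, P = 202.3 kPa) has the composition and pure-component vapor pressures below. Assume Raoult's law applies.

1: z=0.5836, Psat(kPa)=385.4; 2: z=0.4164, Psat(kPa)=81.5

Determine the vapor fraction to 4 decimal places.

Raoult's law: Kᵢ = Pᵢˢᵃᵗ/P = Pᵢˢᵃᵗ/202.3.
  K_1 = 385.4/202.3 = 1.905091, K_2 = 81.5/202.3 = 0.402867
Let ψ = V/F and solve Σ zᵢ(Kᵢ−1)/(1+ψ(Kᵢ−1)) = 0.
Feasibility: ΣzᵢKᵢ = 1.2796, Σzᵢ/Kᵢ = 1.3399 — both > 1, two phases present.
Newton–Raphson from ψ = 0.7:
  ψ = 0.7000: g = -0.10387, g' = -0.6175 → ψ = 0.5318
  ψ = 0.5318: g = -0.00776, g' = -0.5367 → ψ = 0.5173
Converged at ψ = 0.5173.

ψ = 0.5173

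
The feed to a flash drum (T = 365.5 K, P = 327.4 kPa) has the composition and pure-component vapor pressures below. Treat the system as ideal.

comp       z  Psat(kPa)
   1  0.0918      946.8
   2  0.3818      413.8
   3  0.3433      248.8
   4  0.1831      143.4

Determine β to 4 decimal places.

Raoult's law: Kᵢ = Pᵢˢᵃᵗ/P = Pᵢˢᵃᵗ/327.4.
  K_1 = 946.8/327.4 = 2.891875, K_2 = 413.8/327.4 = 1.263897, K_3 = 248.8/327.4 = 0.759927, K_4 = 143.4/327.4 = 0.437996
Rachford–Rice: g(β) = Σ zᵢ(Kᵢ−1)/(1+β(Kᵢ−1)) = 0.
g(0) = ΣzᵢKᵢ − 1 = 0.0891 and g(1) = 1 − Σzᵢ/Kᵢ = -0.2036, so a root lies in (0, 1).
Newton–Raphson from β = 0.5:
  β = 0.5000: g = -0.05852, g' = -0.2449 → β = 0.2611
  β = 0.2611: g = 0.00198, g' = -0.2724 → β = 0.2684
Converged at β = 0.2684.

β = 0.2684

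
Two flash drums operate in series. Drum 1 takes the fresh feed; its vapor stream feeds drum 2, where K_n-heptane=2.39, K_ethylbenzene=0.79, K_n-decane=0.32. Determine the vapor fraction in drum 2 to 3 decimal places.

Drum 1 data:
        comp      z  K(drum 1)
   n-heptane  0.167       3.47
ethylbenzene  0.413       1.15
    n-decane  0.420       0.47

Drum 1:
Material balance + equilibrium reduce to Σ zᵢ(Kᵢ−1)/(1+ψ₁(Kᵢ−1)) = 0.
g(0) = ΣzᵢKᵢ − 1 = 0.252 and g(1) = 1 − Σzᵢ/Kᵢ = -0.301, so a root lies in (0, 1).
Newton–Raphson from ψ₁ = 0.51:
  ψ₁ = 0.510: g = -0.0650, g' = -0.429 → ψ₁ = 0.359
  ψ₁ = 0.359: g = 0.0027, g' = -0.475 → ψ₁ = 0.364
Converged at ψ₁ = 0.364.
Drum-1 compositions:
  n-heptane: x = 0.088, y = 0.305
  ethylbenzene: x = 0.392, y = 0.450
  n-decane: x = 0.520, y = 0.245
Drum-2 feed = drum-1 vapor: z₂ = (0.3050, 0.4503, 0.2446).
Drum 2:
Rachford–Rice: g(ψ₂) = Σ zᵢ(Kᵢ−1)/(1+ψ₂(Kᵢ−1)) = 0.
Feasibility: ΣzᵢKᵢ = 1.163, Σzᵢ/Kᵢ = 1.462 — both > 1, two phases present.
Newton iteration, ψ₂⁰ = 0.5:
  ψ₂ = 0.500: g = -0.1076, g' = -0.490 → ψ₂ = 0.280
  ψ₂ = 0.280: g = -0.0009, g' = -0.500 → ψ₂ = 0.278
Converged at ψ₂ = 0.279.
  n-heptane: x = 0.220, y = 0.526
  ethylbenzene: x = 0.478, y = 0.378
  n-decane: x = 0.302, y = 0.097

V/F (drum 2) = 0.279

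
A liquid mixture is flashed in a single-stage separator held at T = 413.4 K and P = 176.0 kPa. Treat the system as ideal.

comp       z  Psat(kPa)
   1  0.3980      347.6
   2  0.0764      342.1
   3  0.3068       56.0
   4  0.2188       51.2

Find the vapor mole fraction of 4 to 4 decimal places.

y_4 = 0.0708

Raoult's law: Kᵢ = Pᵢˢᵃᵗ/P = Pᵢˢᵃᵗ/176.0.
  K_1 = 347.6/176.0 = 1.975000, K_2 = 342.1/176.0 = 1.943750, K_3 = 56.0/176.0 = 0.318182, K_4 = 51.2/176.0 = 0.290909
Rachford–Rice: g(V/F) = Σ zᵢ(Kᵢ−1)/(1+V/F(Kᵢ−1)) = 0.
Check two-phase: ΣzᵢKᵢ = 1.0958 > 1 and Σzᵢ/Kᵢ = 1.9572 > 1, so g(0) = 0.0958 > 0 and g(1) = -0.9572 < 0.
Newton iteration, V/F⁰ = 0.6:
  V/F = 0.6000: g = -0.33318, g' = -0.9201 → V/F = 0.2379
  V/F = 0.2379: g = -0.06243, g' = -0.6571 → V/F = 0.1429
  V/F = 0.1429: g = -0.00025, g' = -0.6556 → V/F = 0.1425
Converged at V/F = 0.1425.
Compositions from xᵢ = zᵢ/(1+V/F(Kᵢ−1)), yᵢ = Kᵢxᵢ:
  1: x = 0.3495, y = 0.6902
  2: x = 0.0673, y = 0.1309
  3: x = 0.3398, y = 0.1081
  4: x = 0.2434, y = 0.0708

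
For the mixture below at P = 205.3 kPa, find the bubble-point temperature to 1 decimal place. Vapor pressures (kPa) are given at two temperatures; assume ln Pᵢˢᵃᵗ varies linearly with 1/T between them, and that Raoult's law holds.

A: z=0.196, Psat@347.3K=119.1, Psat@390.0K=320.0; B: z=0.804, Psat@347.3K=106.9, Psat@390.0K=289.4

Bubble-point temperature: ΣzᵢPᵢˢᵃᵗ(T) = P. Interpolate ln Pᵢˢᵃᵗ = aᵢ + bᵢ/T.
  T = 347.3 K: ΣzᵢPᵢˢᵃᵗ = 109.29 kPa
  T = 390.0 K: ΣzᵢPᵢˢᵃᵗ = 295.40 kPa
  T = 368.6 K: ΣzᵢPᵢˢᵃᵗ = 184.71 kPa
  T = 379.3 K: ΣzᵢPᵢˢᵃᵗ = 235.14 kPa
  T = 374.0 K: ΣzᵢPᵢˢᵃᵗ = 209.00 kPa
  T = 371.3 K: ΣzᵢPᵢˢᵃᵗ = 196.57 kPa
Interpolating between 371.3 K and 374.0 K gives T ≈ 373.2 K.

T = 373.2 K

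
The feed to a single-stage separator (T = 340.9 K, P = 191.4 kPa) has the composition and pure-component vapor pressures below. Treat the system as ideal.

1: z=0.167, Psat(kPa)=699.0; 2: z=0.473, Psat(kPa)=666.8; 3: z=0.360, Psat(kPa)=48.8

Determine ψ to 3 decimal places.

ψ = 0.717

Raoult's law: Kᵢ = Pᵢˢᵃᵗ/P = Pᵢˢᵃᵗ/191.4.
  K_1 = 699.0/191.4 = 3.65204, K_2 = 666.8/191.4 = 3.48380, K_3 = 48.8/191.4 = 0.25496
Material balance + equilibrium reduce to Σ zᵢ(Kᵢ−1)/(1+ψ(Kᵢ−1)) = 0.
Feasibility: ΣzᵢKᵢ = 2.350, Σzᵢ/Kᵢ = 1.593 — both > 1, two phases present.
Iterate (Newton) starting at ψ = 0.67:
  ψ = 0.670: g = 0.0649, g' = -1.360 → ψ = 0.718
  ψ = 0.718: g = -0.0018, g' = -1.439 → ψ = 0.717
Converged at ψ = 0.717.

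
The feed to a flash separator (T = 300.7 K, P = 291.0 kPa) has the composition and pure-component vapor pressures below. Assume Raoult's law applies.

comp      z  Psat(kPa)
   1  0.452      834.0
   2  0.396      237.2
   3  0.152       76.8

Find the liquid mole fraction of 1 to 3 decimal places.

x_1 = 0.185

Raoult's law: Kᵢ = Pᵢˢᵃᵗ/P = Pᵢˢᵃᵗ/291.0.
  K_1 = 834.0/291.0 = 2.86598, K_2 = 237.2/291.0 = 0.81512, K_3 = 76.8/291.0 = 0.26392
Rachford–Rice: g(ψ) = Σ zᵢ(Kᵢ−1)/(1+ψ(Kᵢ−1)) = 0.
Feasibility: ΣzᵢKᵢ = 1.658, Σzᵢ/Kᵢ = 1.219 — both > 1, two phases present.
Newton–Raphson from ψ = 0.5:
  ψ = 0.500: g = 0.1786, g' = -0.644 → ψ = 0.777
  ψ = 0.777: g = -0.0029, g' = -0.731 → ψ = 0.773
Converged at ψ = 0.773.
Compositions from xᵢ = zᵢ/(1+ψ(Kᵢ−1)), yᵢ = Kᵢxᵢ:
  1: x = 0.185, y = 0.530
  2: x = 0.462, y = 0.377
  3: x = 0.353, y = 0.093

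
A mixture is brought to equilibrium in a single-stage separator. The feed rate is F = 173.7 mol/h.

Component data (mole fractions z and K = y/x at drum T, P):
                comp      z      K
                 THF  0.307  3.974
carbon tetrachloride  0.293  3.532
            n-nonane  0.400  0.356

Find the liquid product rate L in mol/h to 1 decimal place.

L = 37.2 mol/h

Newton iteration, V/F⁰ = 0.51:
  V/F = 0.510: g = 0.3030, g' = -1.154 → V/F = 0.772
  V/F = 0.772: g = 0.0153, g' = -1.122 → V/F = 0.786
Converged at V/F = 0.786.
Then V = V/F·F = 0.7860·173.7 = 136.5 mol/h and L = F − V = 37.2 mol/h.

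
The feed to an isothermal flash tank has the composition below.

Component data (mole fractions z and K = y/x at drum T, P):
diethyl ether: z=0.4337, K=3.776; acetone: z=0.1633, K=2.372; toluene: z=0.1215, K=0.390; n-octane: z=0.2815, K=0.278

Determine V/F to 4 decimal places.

Rachford–Rice: g(V/F) = Σ zᵢ(Kᵢ−1)/(1+V/F(Kᵢ−1)) = 0.
Feasibility: ΣzᵢKᵢ = 2.1506, Σzᵢ/Kᵢ = 1.5078 — both > 1, two phases present.
Newton iteration, V/F⁰ = 0.5:
  V/F = 0.5000: g = 0.21235, g' = -1.1472 → V/F = 0.6851
  V/F = 0.6851: g = 0.00088, g' = -1.1866 → V/F = 0.6858
Converged at V/F = 0.6858.

V/F = 0.6858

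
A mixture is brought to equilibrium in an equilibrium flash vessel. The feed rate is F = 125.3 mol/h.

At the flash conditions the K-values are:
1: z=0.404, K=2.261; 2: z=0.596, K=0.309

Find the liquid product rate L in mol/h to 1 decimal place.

Rachford–Rice: g(ψ) = Σ zᵢ(Kᵢ−1)/(1+ψ(Kᵢ−1)) = 0.
Feasibility: ΣzᵢKᵢ = 1.098, Σzᵢ/Kᵢ = 2.107 — both > 1, two phases present.
Newton–Raphson from ψ = 0.69:
  ψ = 0.690: g = -0.5147, g' = -1.223 → ψ = 0.269
  ψ = 0.269: g = -0.1256, g' = -0.788 → ψ = 0.110
  ψ = 0.110: g = 0.0019, g' = -0.829 → ψ = 0.112
Converged at ψ = 0.112.
Then V = ψ·F = 0.1120·125.3 = 14.0 mol/h and L = F − V = 111.3 mol/h.

L = 111.3 mol/h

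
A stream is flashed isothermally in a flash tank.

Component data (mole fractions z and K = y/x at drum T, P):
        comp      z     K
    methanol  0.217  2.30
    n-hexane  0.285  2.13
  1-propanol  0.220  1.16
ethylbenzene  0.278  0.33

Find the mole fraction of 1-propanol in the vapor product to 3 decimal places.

y_1-propanol = 0.229

Rachford–Rice: g(V/F) = Σ zᵢ(Kᵢ−1)/(1+V/F(Kᵢ−1)) = 0.
g(0) = ΣzᵢKᵢ − 1 = 0.453 and g(1) = 1 − Σzᵢ/Kᵢ = -0.260, so a root lies in (0, 1).
Newton–Raphson from V/F = 0.5:
  V/F = 0.500: g = 0.1293, g' = -0.570 → V/F = 0.727
  V/F = 0.727: g = -0.0095, g' = -0.685 → V/F = 0.713
Converged at V/F = 0.713.
Compositions from xᵢ = zᵢ/(1+V/F(Kᵢ−1)), yᵢ = Kᵢxᵢ:
  methanol: x = 0.113, y = 0.259
  n-hexane: x = 0.158, y = 0.336
  1-propanol: x = 0.197, y = 0.229
  ethylbenzene: x = 0.532, y = 0.176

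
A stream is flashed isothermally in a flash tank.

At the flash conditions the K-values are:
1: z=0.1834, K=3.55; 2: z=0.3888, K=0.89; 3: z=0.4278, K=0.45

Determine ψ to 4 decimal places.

ψ = 0.2023

Material balance + equilibrium reduce to Σ zᵢ(Kᵢ−1)/(1+ψ(Kᵢ−1)) = 0.
Feasibility: ΣzᵢKᵢ = 1.1896, Σzᵢ/Kᵢ = 1.4392 — both > 1, two phases present.
Iterate (Newton) starting at ψ = 0.63:
  ψ = 0.6300: g = -0.22657, g' = -0.4840 → ψ = 0.1619
  ψ = 0.1619: g = 0.02921, g' = -0.7583 → ψ = 0.2004
  ψ = 0.2004: g = 0.00135, g' = -0.6907 → ψ = 0.2023
Converged at ψ = 0.2023.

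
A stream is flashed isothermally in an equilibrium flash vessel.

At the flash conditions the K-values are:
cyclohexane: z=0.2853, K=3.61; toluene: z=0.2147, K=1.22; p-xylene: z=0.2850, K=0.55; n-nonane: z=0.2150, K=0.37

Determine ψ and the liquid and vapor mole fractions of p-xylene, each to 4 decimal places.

ψ = 0.5037, x_p-xylene = 0.3685, y_p-xylene = 0.2027

Rachford–Rice: g(ψ) = Σ zᵢ(Kᵢ−1)/(1+ψ(Kᵢ−1)) = 0.
Check two-phase: ΣzᵢKᵢ = 1.5282 > 1 and Σzᵢ/Kᵢ = 1.3543 > 1, so g(0) = 0.5282 > 0 and g(1) = -0.3543 < 0.
Newton iteration, ψ⁰ = 0.38:
  ψ = 0.3800: g = 0.08465, g' = -0.7302 → ψ = 0.4959
  ψ = 0.4959: g = 0.00504, g' = -0.6538 → ψ = 0.5036
  ψ = 0.5036: g = 0.00001, g' = -0.6508 → ψ = 0.5037
Converged at ψ = 0.5037.
Compositions from xᵢ = zᵢ/(1+ψ(Kᵢ−1)), yᵢ = Kᵢxᵢ:
  cyclohexane: x = 0.1233, y = 0.4450
  toluene: x = 0.1933, y = 0.2358
  p-xylene: x = 0.3685, y = 0.2027
  n-nonane: x = 0.3149, y = 0.1165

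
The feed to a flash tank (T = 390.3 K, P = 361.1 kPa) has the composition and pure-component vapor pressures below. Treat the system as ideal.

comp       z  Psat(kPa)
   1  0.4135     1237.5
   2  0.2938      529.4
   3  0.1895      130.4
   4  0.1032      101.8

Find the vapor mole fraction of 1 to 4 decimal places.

Raoult's law: Kᵢ = Pᵢˢᵃᵗ/P = Pᵢˢᵃᵗ/361.1.
  K_1 = 1237.5/361.1 = 3.427029, K_2 = 529.4/361.1 = 1.466076, K_3 = 130.4/361.1 = 0.361119, K_4 = 101.8/361.1 = 0.281916
Newton–Raphson from ψ = 0.5:
  ψ = 0.5000: g = 0.27093, g' = -0.8356 → ψ = 0.8242
  ψ = 0.8242: g = -0.00389, g' = -0.9684 → ψ = 0.8202
Converged at ψ = 0.8202.
Compositions from xᵢ = zᵢ/(1+ψ(Kᵢ−1)), yᵢ = Kᵢxᵢ:
  1: x = 0.1383, y = 0.4738
  2: x = 0.2125, y = 0.3116
  3: x = 0.3981, y = 0.1438
  4: x = 0.2511, y = 0.0708

y_1 = 0.4738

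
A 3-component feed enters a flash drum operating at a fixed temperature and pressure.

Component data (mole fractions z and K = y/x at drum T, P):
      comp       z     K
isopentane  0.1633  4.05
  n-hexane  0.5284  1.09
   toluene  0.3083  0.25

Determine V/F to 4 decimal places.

V/F = 0.3114

Rachford–Rice: g(V/F) = Σ zᵢ(Kᵢ−1)/(1+V/F(Kᵢ−1)) = 0.
Feasibility: ΣzᵢKᵢ = 1.3144, Σzᵢ/Kᵢ = 1.7583 — both > 1, two phases present.
Newton iteration, V/F⁰ = 0.5:
  V/F = 0.5000: g = -0.12720, g' = -0.6861 → V/F = 0.3146
  V/F = 0.3146: g = -0.00222, g' = -0.6967 → V/F = 0.3114
Converged at V/F = 0.3114.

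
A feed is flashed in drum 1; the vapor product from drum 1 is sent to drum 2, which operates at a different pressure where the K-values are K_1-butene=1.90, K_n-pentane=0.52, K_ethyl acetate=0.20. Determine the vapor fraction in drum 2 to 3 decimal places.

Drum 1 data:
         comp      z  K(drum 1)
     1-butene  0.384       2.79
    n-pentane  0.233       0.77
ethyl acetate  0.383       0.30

V/F (drum 2) = 0.617

Drum 1:
Let ψ₁ = V/F and solve Σ zᵢ(Kᵢ−1)/(1+ψ₁(Kᵢ−1)) = 0.
Feasibility: ΣzᵢKᵢ = 1.366, Σzᵢ/Kᵢ = 1.717 — both > 1, two phases present.
Newton–Raphson from ψ₁ = 0.58:
  ψ₁ = 0.580: g = -0.1759, g' = -0.844 → ψ₁ = 0.372
  ψ₁ = 0.372: g = -0.0082, g' = -0.801 → ψ₁ = 0.361
Converged at ψ₁ = 0.361.
Drum-1 compositions:
  1-butene: x = 0.233, y = 0.651
  n-pentane: x = 0.254, y = 0.196
  ethyl acetate: x = 0.513, y = 0.154
Drum-2 feed = drum-1 vapor: z₂ = (0.6505, 0.1957, 0.1538).
Drum 2:
Iterate (Newton) starting at ψ₂ = 0.65:
  ψ₂ = 0.650: g = -0.0235, g' = -0.732 → ψ₂ = 0.618
  ψ₂ = 0.618: g = -0.0006, g' = -0.694 → ψ₂ = 0.617
Converged at ψ₂ = 0.617.
  1-butene: x = 0.418, y = 0.795
  n-pentane: x = 0.278, y = 0.145
  ethyl acetate: x = 0.304, y = 0.061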